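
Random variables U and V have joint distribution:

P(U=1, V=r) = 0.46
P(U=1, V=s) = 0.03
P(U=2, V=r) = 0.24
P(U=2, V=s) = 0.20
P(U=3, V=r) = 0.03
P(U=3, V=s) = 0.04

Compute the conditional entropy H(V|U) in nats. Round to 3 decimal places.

Chain rule: H(V|U) = H(U,V) − H(U).
Marginals: p(U) = (0.4900, 0.4400, 0.0700), p(V) = (0.7300, 0.2700).
H(U,V) = 1.3607 nats; H(U) = 0.8969 nats.
H(V|U) = 1.3607 − 0.8969 = 0.464 nats.

0.464 nats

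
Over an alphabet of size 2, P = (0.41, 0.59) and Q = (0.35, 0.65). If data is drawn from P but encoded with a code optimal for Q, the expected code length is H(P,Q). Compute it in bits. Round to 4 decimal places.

H(P,Q) = −Σ p·log₂ q.
  −0.41·log₂(0.35) = 0.62098
  −0.59·log₂(0.65) = 0.36668
H(P,Q) = 0.9877 bits.

0.9877 bits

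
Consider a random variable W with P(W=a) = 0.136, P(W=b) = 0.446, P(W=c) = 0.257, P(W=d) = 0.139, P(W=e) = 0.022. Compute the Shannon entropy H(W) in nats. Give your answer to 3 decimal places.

H(W) = −Σ p·ln p.
  −(0.136)·ln(0.136) = 0.2713
  −(0.446)·ln(0.446) = 0.3601
  −(0.257)·ln(0.257) = 0.3492
  −(0.139)·ln(0.139) = 0.2743
  −(0.022)·ln(0.022) = 0.0840
Sum: 0.2713 + 0.3601 + 0.3492 + 0.2743 + 0.0840 = 1.339 nats.

1.339 nats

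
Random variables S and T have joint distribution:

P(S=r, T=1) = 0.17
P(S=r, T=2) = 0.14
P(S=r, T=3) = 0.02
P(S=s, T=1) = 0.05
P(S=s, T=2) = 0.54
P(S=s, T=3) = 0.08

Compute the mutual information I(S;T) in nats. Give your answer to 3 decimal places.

Marginals: p(S) = (0.3300, 0.6700), p(T) = (0.2200, 0.6800, 0.1000).
I(S;T) = Σ p(x,y)·ln[p(x,y)/(p(x)p(y))].
  (r,1): 0.17·ln(2.3416) = 0.1446
  (r,2): 0.14·ln(0.6239) = -0.0661
  (r,3): 0.02·ln(0.6061) = -0.0100
  (s,1): 0.05·ln(0.3392) = -0.0541
  (s,2): 0.54·ln(1.1853) = 0.0918
  (s,3): 0.08·ln(1.1940) = 0.0142
Sum = 0.120 nats.

0.120 nats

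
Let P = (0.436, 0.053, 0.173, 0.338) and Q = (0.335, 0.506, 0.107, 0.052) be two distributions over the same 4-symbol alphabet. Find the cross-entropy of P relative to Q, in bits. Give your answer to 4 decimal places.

2.7395 bits

H(P,Q) = −Σ p·log₂ q.
  −0.436·log₂(0.335) = 0.68791
  −0.053·log₂(0.506) = 0.05209
  −0.173·log₂(0.107) = 0.55781
  −0.338·log₂(0.052) = 1.44169
H(P,Q) = 2.7395 bits.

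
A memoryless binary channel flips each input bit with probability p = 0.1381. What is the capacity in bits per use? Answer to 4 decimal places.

Binary symmetric channel: C = 1 − h₂(ε) where h₂ is the binary entropy function.
h₂(0.1381) = −0.1381·log₂0.1381 − 0.8619·log₂0.8619 = 0.5792.
C = 1 − 0.5792 = 0.4208 bits per channel use.

0.4208 bits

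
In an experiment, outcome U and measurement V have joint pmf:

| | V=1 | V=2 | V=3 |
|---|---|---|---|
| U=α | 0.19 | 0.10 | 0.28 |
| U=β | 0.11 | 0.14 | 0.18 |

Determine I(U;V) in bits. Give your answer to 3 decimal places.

0.022 bits

Marginals: p(U) = (0.5700, 0.4300), p(V) = (0.3000, 0.2400, 0.4600).
I(U;V) = H(U) + H(V) − H(U,V).
H(U) = 0.9858, H(V) = 1.5306, H(U,V) = 2.4943.
I(U;V) = 0.9858 + 1.5306 − 2.4943 = 0.022 bits.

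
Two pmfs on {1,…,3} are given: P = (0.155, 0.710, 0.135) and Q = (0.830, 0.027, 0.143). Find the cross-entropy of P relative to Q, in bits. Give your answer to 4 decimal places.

H(P,Q) = −Σ p·log₂ q.
  −0.155·log₂(0.830) = 0.04167
  −0.710·log₂(0.027) = 3.69974
  −0.135·log₂(0.143) = 0.37880
H(P,Q) = 4.1202 bits.

4.1202 bits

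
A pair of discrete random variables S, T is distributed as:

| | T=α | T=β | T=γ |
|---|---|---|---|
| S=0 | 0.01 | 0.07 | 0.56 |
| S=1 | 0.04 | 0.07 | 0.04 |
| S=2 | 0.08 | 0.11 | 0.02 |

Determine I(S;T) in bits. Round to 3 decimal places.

Marginals: p(S) = (0.6400, 0.1500, 0.2100), p(T) = (0.1300, 0.2500, 0.6200).
I(S;T) = Σ p(x,y)·log₂[p(x,y)/(p(x)p(y))].
  (0,α): 0.01·log₂(0.1202) = -0.0306
  (0,β): 0.07·log₂(0.4375) = -0.0835
  (0,γ): 0.56·log₂(1.4113) = 0.2783
  (1,α): 0.04·log₂(2.0513) = 0.0415
  (1,β): 0.07·log₂(1.8667) = 0.0630
  (1,γ): 0.04·log₂(0.4301) = -0.0487
  (2,α): 0.08·log₂(2.9304) = 0.1241
  (2,β): 0.11·log₂(2.0952) = 0.1174
  (2,γ): 0.02·log₂(0.1536) = -0.0541
Sum = 0.407 bits.

0.407 bits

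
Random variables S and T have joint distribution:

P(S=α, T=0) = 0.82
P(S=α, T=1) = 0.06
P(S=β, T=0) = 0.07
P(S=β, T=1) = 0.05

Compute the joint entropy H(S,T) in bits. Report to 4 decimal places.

0.9630 bits

H(S,T) = −Σ p(x,y)·log₂ p(x,y) over all 4 cells.
  cell (α,0): −0.82·log₂0.82 = 0.23477
  cell (α,1): −0.06·log₂0.06 = 0.24353
  cell (β,0): −0.07·log₂0.07 = 0.26856
  cell (β,1): −0.05·log₂0.05 = 0.21610
Sum = 0.9630 bits.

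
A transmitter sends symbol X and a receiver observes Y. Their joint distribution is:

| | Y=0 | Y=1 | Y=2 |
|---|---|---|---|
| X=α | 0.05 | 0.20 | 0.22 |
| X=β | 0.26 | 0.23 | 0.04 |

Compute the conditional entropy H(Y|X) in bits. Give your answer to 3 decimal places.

1.342 bits

Marginals: p(X) = (0.4700, 0.5300), p(Y) = (0.3100, 0.4300, 0.2600).
H(Y|X) = Σ p(X) · H(Y|X=·).
  X=α: p=0.4700, H(Y|X=α) = 1.3811
  X=β: p=0.5300, H(Y|X=β) = 1.3080
Weighted sum = 1.342 bits.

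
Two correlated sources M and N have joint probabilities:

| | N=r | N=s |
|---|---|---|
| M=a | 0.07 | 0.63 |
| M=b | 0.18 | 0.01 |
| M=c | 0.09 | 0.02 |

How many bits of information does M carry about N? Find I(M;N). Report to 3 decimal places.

Marginals: p(M) = (0.7000, 0.1900, 0.1100), p(N) = (0.3400, 0.6600).
I(M;N) = Σ p(x,y)·log₂[p(x,y)/(p(x)p(y))].
  (a,r): 0.07·log₂(0.2941) = -0.1236
  (a,s): 0.63·log₂(1.3636) = 0.2819
  (b,r): 0.18·log₂(2.7864) = 0.2661
  (b,s): 0.01·log₂(0.0797) = -0.0365
  (c,r): 0.09·log₂(2.4064) = 0.1140
  (c,s): 0.02·log₂(0.2755) = -0.0372
Sum = 0.465 bits.

0.465 bits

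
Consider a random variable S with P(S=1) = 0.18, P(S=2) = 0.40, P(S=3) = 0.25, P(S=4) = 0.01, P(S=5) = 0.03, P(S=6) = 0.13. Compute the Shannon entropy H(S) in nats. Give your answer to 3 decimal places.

1.438 nats

H(S) = −Σ p·ln p.
  −(0.18)·ln(0.18) = 0.3087
  −(0.40)·ln(0.40) = 0.3665
  −(0.25)·ln(0.25) = 0.3466
  −(0.01)·ln(0.01) = 0.0461
  −(0.03)·ln(0.03) = 0.1052
  −(0.13)·ln(0.13) = 0.2652
Sum: 0.3087 + 0.3665 + 0.3466 + 0.0461 + 0.1052 + 0.2652 = 1.438 nats.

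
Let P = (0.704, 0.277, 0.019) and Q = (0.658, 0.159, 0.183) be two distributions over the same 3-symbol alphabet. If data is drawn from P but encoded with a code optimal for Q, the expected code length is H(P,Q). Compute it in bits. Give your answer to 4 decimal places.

1.2065 bits

H(P,Q) = −Σ p·log₂ q.
  −0.704·log₂(0.658) = 0.42510
  −0.277·log₂(0.159) = 0.73485
  −0.019·log₂(0.183) = 0.04655
H(P,Q) = 1.2065 bits.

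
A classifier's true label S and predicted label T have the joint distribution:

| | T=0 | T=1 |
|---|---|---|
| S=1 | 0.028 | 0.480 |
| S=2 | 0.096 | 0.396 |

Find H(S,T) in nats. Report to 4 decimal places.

H(S,T) = −Σ p(x,y)·ln p(x,y) over all 4 cells.
  cell (1,0): −0.028·ln0.028 = 0.10012
  cell (1,1): −0.480·ln0.480 = 0.35231
  cell (2,0): −0.096·ln0.096 = 0.22497
  cell (2,1): −0.396·ln0.396 = 0.36683
Sum = 1.0442 nats.

1.0442 nats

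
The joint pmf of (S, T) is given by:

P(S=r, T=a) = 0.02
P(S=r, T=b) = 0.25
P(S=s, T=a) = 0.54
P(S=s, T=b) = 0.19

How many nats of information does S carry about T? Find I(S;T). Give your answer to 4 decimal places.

Marginals: p(S) = (0.2700, 0.7300), p(T) = (0.5600, 0.4400).
I(S;T) = H(S) + H(T) − H(S,T).
H(S) = 0.5833, H(T) = 0.6859, H(S,T) = 1.0731.
I(S;T) = 0.5833 + 0.6859 − 1.0731 = 0.1961 nats.

0.1961 nats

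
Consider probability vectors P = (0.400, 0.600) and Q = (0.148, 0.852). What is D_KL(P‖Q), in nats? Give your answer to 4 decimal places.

D(P‖Q) = Σ p·ln(p/q).
  0.400·ln(0.400/0.148) = 0.39770
  0.600·ln(0.600/0.852) = -0.21039
D(P‖Q) = 0.1873 nats.

0.1873 nats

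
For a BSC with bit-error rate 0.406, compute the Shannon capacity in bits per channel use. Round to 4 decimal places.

0.0256 bits

Binary symmetric channel: C = 1 − h₂(ε) where h₂ is the binary entropy function.
h₂(0.406) = −0.406·log₂0.406 − 0.594·log₂0.594 = 0.9744.
C = 1 − 0.9744 = 0.0256 bits per channel use.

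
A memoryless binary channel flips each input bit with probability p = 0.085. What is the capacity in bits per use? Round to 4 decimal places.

0.5804 bits

Binary symmetric channel: C = 1 − h₂(ε) where h₂ is the binary entropy function.
h₂(0.085) = −0.085·log₂0.085 − 0.915·log₂0.915 = 0.4196.
C = 1 − 0.4196 = 0.5804 bits per channel use.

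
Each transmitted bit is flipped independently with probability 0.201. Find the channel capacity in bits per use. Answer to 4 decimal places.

0.2761 bits

Binary symmetric channel: C = 1 − h₂(ε) where h₂ is the binary entropy function.
h₂(0.201) = −0.201·log₂0.201 − 0.799·log₂0.799 = 0.7239.
C = 1 − 0.7239 = 0.2761 bits per channel use.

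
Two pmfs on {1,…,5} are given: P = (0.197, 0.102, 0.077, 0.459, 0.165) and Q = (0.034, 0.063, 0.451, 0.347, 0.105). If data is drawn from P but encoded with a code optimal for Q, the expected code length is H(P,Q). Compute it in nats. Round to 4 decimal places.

1.8671 nats

H(P,Q) = −Σ p·ln q.
  −0.197·ln(0.034) = 0.66613
  −0.102·ln(0.063) = 0.28199
  −0.077·ln(0.451) = 0.06131
  −0.459·ln(0.347) = 0.48582
  −0.165·ln(0.105) = 0.37188
H(P,Q) = 1.8671 nats.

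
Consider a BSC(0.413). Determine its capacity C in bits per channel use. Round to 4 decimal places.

Binary symmetric channel: C = 1 − h₂(ε) where h₂ is the binary entropy function.
h₂(0.413) = −0.413·log₂0.413 − 0.587·log₂0.587 = 0.9780.
C = 1 − 0.9780 = 0.0220 bits per channel use.

0.0220 bits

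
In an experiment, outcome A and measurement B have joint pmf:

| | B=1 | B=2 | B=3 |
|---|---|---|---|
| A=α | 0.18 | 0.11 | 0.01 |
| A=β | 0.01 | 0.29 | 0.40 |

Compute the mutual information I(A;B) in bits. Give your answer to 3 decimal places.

Marginals: p(A) = (0.3000, 0.7000), p(B) = (0.1900, 0.4000, 0.4100).
I(A;B) = H(A) + H(B) − H(A,B).
H(A) = 0.8813, H(B) = 1.5114, H(A,B) = 1.9751.
I(A;B) = 0.8813 + 1.5114 − 1.9751 = 0.418 bits.

0.418 bits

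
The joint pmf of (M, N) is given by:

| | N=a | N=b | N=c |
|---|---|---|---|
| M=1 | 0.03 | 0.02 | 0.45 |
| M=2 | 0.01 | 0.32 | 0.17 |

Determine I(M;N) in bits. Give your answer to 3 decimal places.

0.332 bits

Marginals: p(M) = (0.5000, 0.5000), p(N) = (0.0400, 0.3400, 0.6200).
I(M;N) = H(M) + H(N) − H(M,N).
H(M) = 1.0000, H(N) = 1.1425, H(M,N) = 1.8101.
I(M;N) = 1.0000 + 1.1425 − 1.8101 = 0.332 bits.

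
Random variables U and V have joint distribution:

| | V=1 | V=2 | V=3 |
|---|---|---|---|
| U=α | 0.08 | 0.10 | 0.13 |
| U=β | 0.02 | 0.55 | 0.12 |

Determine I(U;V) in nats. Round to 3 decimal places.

0.117 nats

Marginals: p(U) = (0.3100, 0.6900), p(V) = (0.1000, 0.6500, 0.2500).
I(U;V) = H(U) + H(V) − H(U,V).
H(U) = 0.6191, H(V) = 0.8568, H(U,V) = 1.3590.
I(U;V) = 0.6191 + 0.8568 − 1.3590 = 0.117 nats.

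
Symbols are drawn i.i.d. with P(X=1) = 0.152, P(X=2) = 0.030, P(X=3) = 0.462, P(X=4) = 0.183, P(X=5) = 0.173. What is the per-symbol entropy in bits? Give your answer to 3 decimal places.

1.966 bits

H(X) = −Σ p·log₂ p.
  −(0.152)·log₂(0.152) = 0.4131
  −(0.030)·log₂(0.030) = 0.1518
  −(0.462)·log₂(0.462) = 0.5147
  −(0.183)·log₂(0.183) = 0.4484
  −(0.173)·log₂(0.173) = 0.4379
Sum: 0.4131 + 0.1518 + 0.5147 + 0.4484 + 0.4379 = 1.966 bits.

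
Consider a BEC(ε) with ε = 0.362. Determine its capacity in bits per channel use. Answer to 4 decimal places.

Binary erasure channel: capacity C = 1 − ε.
C = 1 − 0.362 = 0.6380 bits per channel use.

0.6380 bits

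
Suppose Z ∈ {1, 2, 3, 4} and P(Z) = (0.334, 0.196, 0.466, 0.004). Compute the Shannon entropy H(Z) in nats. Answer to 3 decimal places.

1.064 nats

H(Z) = −Σ p·ln p.
  −(0.334)·ln(0.334) = 0.3663
  −(0.196)·ln(0.196) = 0.3194
  −(0.466)·ln(0.466) = 0.3558
  −(0.004)·ln(0.004) = 0.0221
Sum: 0.3663 + 0.3194 + 0.3558 + 0.0221 = 1.064 nats.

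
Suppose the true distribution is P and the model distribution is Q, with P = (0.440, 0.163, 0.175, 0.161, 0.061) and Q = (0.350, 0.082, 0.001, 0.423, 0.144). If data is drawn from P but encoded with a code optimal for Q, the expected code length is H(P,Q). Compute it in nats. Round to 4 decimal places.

H(P,Q) = −Σ p·ln q.
  −0.440·ln(0.350) = 0.46192
  −0.163·ln(0.082) = 0.40767
  −0.175·ln(0.001) = 1.20886
  −0.161·ln(0.423) = 0.13852
  −0.061·ln(0.144) = 0.11821
H(P,Q) = 2.3352 nats.

2.3352 nats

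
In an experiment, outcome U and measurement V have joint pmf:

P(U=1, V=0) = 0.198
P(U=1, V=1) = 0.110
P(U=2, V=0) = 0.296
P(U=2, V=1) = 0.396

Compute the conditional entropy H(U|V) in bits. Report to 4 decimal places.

Chain rule: H(U|V) = H(U,V) − H(V).
Marginals: p(U) = (0.3080, 0.6920), p(V) = (0.4940, 0.5060).
H(U,V) = 1.8620 bits; H(V) = 0.9999 bits.
H(U|V) = 1.8620 − 0.9999 = 0.8621 bits.

0.8621 bits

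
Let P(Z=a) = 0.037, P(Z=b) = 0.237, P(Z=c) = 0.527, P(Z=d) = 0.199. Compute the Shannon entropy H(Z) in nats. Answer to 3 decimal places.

H(Z) = −Σ p·ln p.
  −(0.037)·ln(0.037) = 0.1220
  −(0.237)·ln(0.237) = 0.3412
  −(0.527)·ln(0.527) = 0.3376
  −(0.199)·ln(0.199) = 0.3213
Sum: 0.1220 + 0.3412 + 0.3376 + 0.3213 = 1.122 nats.

1.122 nats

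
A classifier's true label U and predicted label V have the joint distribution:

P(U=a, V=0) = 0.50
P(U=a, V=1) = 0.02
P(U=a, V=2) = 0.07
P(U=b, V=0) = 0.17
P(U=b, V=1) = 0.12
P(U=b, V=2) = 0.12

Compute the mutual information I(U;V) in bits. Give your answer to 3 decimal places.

0.166 bits

Marginals: p(U) = (0.5900, 0.4100), p(V) = (0.6700, 0.1400, 0.1900).
I(U;V) = Σ p(x,y)·log₂[p(x,y)/(p(x)p(y))].
  (a,0): 0.50·log₂(1.2649) = 0.1695
  (a,1): 0.02·log₂(0.2421) = -0.0409
  (a,2): 0.07·log₂(0.6244) = -0.0476
  (b,0): 0.17·log₂(0.6189) = -0.1177
  (b,1): 0.12·log₂(2.0906) = 0.1277
  (b,2): 0.12·log₂(1.5404) = 0.0748
Sum = 0.166 bits.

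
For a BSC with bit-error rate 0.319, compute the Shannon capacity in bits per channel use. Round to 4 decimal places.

0.0967 bits

Binary symmetric channel: C = 1 − h₂(ε) where h₂ is the binary entropy function.
h₂(0.319) = −0.319·log₂0.319 − 0.681·log₂0.681 = 0.9033.
C = 1 − 0.9033 = 0.0967 bits per channel use.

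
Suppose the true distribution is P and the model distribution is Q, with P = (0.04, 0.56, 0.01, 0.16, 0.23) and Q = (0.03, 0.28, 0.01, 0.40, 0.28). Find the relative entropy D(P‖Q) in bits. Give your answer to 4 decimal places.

0.2998 bits

D(P‖Q) = Σ p·log₂(p/q).
  0.04·log₂(0.04/0.03) = 0.01660
  0.56·log₂(0.56/0.28) = 0.56000
  0.01·log₂(0.01/0.01) = 0.00000
  0.16·log₂(0.16/0.40) = -0.21151
  0.23·log₂(0.23/0.28) = -0.06527
D(P‖Q) = 0.2998 bits.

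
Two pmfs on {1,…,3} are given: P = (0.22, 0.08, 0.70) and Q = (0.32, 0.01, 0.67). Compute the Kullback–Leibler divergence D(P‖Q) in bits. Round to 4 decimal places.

0.1653 bits

D(P‖Q) = Σ p·log₂(p/q).
  0.22·log₂(0.22/0.32) = -0.11893
  0.08·log₂(0.08/0.01) = 0.24000
  0.70·log₂(0.70/0.67) = 0.04424
D(P‖Q) = 0.1653 bits.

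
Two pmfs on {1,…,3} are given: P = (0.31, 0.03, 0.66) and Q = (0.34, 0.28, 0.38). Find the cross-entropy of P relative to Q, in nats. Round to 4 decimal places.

1.0112 nats

H(P,Q) = −Σ p·ln q.
  −0.31·ln(0.34) = 0.33443
  −0.03·ln(0.28) = 0.03819
  −0.66·ln(0.38) = 0.63861
H(P,Q) = 1.0112 nats.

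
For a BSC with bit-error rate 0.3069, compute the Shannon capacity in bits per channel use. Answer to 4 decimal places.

Binary symmetric channel: C = 1 − h₂(ε) where h₂ is the binary entropy function.
h₂(0.3069) = −0.3069·log₂0.3069 − 0.6931·log₂0.6931 = 0.8896.
C = 1 − 0.8896 = 0.1104 bits per channel use.

0.1104 bits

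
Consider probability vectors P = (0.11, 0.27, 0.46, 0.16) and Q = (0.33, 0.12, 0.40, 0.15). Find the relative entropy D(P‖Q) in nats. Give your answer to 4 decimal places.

D(P‖Q) = Σ p·ln(p/q).
  0.11·ln(0.11/0.33) = -0.12085
  0.27·ln(0.27/0.12) = 0.21895
  0.46·ln(0.46/0.40) = 0.06429
  0.16·ln(0.16/0.15) = 0.01033
D(P‖Q) = 0.1727 nats.

0.1727 nats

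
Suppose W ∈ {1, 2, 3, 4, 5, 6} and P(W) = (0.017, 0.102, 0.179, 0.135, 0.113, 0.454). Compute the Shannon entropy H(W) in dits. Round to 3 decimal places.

H(W) = −Σ p·log₁₀ p.
  −(0.017)·log₁₀(0.017) = 0.0301
  −(0.102)·log₁₀(0.102) = 0.1011
  −(0.179)·log₁₀(0.179) = 0.1337
  −(0.135)·log₁₀(0.135) = 0.1174
  −(0.113)·log₁₀(0.113) = 0.1070
  −(0.454)·log₁₀(0.454) = 0.1557
Sum: 0.0301 + 0.1011 + 0.1337 + 0.1174 + 0.1070 + 0.1557 = 0.645 dits.

0.645 dits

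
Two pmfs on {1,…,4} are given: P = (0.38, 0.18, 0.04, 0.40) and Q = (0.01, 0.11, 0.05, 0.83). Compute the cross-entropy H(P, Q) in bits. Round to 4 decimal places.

3.3783 bits

H(P,Q) = −Σ p·log₂ q.
  −0.38·log₂(0.01) = 2.52467
  −0.18·log₂(0.11) = 0.57320
  −0.04·log₂(0.05) = 0.17288
  −0.40·log₂(0.83) = 0.10753
H(P,Q) = 3.3783 bits.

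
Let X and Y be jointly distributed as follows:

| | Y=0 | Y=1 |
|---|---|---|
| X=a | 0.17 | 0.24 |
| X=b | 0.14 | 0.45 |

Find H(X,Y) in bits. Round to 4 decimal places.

H(X,Y) = −Σ p(x,y)·log₂ p(x,y) over all 4 cells.
  cell (a,0): −0.17·log₂0.17 = 0.43459
  cell (a,1): −0.24·log₂0.24 = 0.49413
  cell (b,0): −0.14·log₂0.14 = 0.39711
  cell (b,1): −0.45·log₂0.45 = 0.51840
Sum = 1.8442 bits.

1.8442 bits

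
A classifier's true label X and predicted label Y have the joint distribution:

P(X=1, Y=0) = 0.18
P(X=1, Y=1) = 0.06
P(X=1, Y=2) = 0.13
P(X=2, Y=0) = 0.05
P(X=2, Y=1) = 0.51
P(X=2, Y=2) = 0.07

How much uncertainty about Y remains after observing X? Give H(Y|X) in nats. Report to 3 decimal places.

Marginals: p(X) = (0.3700, 0.6300), p(Y) = (0.2300, 0.5700, 0.2000).
H(Y|X) = Σ p(X) · H(Y|X=·).
  X=1: p=0.3700, H(Y|X=1) = 1.0130
  X=2: p=0.6300, H(Y|X=2) = 0.6163
Weighted sum = 0.763 nats.

0.763 nats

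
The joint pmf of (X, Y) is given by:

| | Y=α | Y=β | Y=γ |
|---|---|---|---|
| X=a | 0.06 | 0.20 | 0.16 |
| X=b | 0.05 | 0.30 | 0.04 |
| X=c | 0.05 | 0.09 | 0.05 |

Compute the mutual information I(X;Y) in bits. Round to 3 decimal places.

0.084 bits

Marginals: p(X) = (0.4200, 0.3900, 0.1900), p(Y) = (0.1600, 0.5900, 0.2500).
I(X;Y) = Σ p(x,y)·log₂[p(x,y)/(p(x)p(y))].
  (a,α): 0.06·log₂(0.8929) = -0.0098
  (a,β): 0.20·log₂(0.8071) = -0.0618
  (a,γ): 0.16·log₂(1.5238) = 0.0972
  (b,α): 0.05·log₂(0.8013) = -0.0160
  (b,β): 0.30·log₂(1.3038) = 0.1148
  (b,γ): 0.04·log₂(0.4103) = -0.0514
  (c,α): 0.05·log₂(1.6447) = 0.0359
  (c,β): 0.09·log₂(0.8029) = -0.0285
  (c,γ): 0.05·log₂(1.0526) = 0.0037
Sum = 0.084 bits.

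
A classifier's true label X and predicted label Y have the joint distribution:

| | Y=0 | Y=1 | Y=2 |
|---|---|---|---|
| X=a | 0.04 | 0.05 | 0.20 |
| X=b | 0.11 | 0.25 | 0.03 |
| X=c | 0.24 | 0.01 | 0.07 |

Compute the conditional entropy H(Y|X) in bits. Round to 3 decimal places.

Marginals: p(X) = (0.2900, 0.3900, 0.3200), p(Y) = (0.3900, 0.3100, 0.3000).
H(Y|X) = Σ p(X) · H(Y|X=·).
  X=a: p=0.2900, H(Y|X=a) = 1.2011
  X=b: p=0.3900, H(Y|X=b) = 1.2109
  X=c: p=0.3200, H(Y|X=c) = 0.9472
Weighted sum = 1.124 bits.

1.124 bits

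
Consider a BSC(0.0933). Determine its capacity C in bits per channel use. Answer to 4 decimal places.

Binary symmetric channel: C = 1 − h₂(ε) where h₂ is the binary entropy function.
h₂(0.0933) = −0.0933·log₂0.0933 − 0.9067·log₂0.9067 = 0.4474.
C = 1 − 0.4474 = 0.5526 bits per channel use.

0.5526 bits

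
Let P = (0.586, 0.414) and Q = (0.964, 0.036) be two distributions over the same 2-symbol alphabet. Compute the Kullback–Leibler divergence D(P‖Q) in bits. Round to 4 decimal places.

D(P‖Q) = Σ p·log₂(p/q).
  0.586·log₂(0.586/0.964) = -0.42083
  0.414·log₂(0.414/0.036) = 1.45875
D(P‖Q) = 1.0379 bits.

1.0379 bits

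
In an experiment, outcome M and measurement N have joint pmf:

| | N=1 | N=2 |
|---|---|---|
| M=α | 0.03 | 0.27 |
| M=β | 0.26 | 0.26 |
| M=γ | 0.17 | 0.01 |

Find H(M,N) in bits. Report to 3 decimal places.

2.173 bits

H(M,N) = −Σ p(x,y)·log₂ p(x,y) over all 6 cells.
  cell (α,1): −0.03·log₂0.03 = 0.1518
  cell (α,2): −0.27·log₂0.27 = 0.5100
  cell (β,1): −0.26·log₂0.26 = 0.5053
  cell (β,2): −0.26·log₂0.26 = 0.5053
  cell (γ,1): −0.17·log₂0.17 = 0.4346
  cell (γ,2): −0.01·log₂0.01 = 0.0664
Sum = 2.173 bits.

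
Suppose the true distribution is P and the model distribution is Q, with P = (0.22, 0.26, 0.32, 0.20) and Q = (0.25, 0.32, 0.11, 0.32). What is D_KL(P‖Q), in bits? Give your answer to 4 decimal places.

D(P‖Q) = Σ p·log₂(p/q).
  0.22·log₂(0.22/0.25) = -0.04057
  0.26·log₂(0.26/0.32) = -0.07789
  0.32·log₂(0.32/0.11) = 0.49298
  0.20·log₂(0.20/0.32) = -0.13561
D(P‖Q) = 0.2389 bits.

0.2389 bits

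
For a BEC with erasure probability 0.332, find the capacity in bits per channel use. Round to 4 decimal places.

0.6680 bits

Binary erasure channel: capacity C = 1 − ε.
C = 1 − 0.332 = 0.6680 bits per channel use.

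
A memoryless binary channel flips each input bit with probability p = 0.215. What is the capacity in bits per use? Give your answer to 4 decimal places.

Binary symmetric channel: C = 1 − h₂(ε) where h₂ is the binary entropy function.
h₂(0.215) = −0.215·log₂0.215 − 0.785·log₂0.785 = 0.7509.
C = 1 − 0.7509 = 0.2491 bits per channel use.

0.2491 bits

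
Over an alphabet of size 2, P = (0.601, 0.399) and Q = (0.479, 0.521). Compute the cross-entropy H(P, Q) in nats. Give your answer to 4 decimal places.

H(P,Q) = −Σ p·ln q.
  −0.601·ln(0.479) = 0.44237
  −0.399·ln(0.521) = 0.26015
H(P,Q) = 0.7025 nats.

0.7025 nats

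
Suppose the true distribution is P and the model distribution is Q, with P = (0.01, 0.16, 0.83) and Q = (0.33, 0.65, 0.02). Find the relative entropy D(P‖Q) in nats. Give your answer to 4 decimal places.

2.8331 nats

D(P‖Q) = Σ p·ln(p/q).
  0.01·ln(0.01/0.33) = -0.03497
  0.16·ln(0.16/0.65) = -0.22429
  0.83·ln(0.83/0.02) = 3.09233
D(P‖Q) = 2.8331 nats.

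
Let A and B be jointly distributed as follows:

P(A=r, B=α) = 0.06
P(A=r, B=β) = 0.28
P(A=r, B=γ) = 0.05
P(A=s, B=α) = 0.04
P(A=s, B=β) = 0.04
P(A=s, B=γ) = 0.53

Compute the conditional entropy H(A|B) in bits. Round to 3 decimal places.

Chain rule: H(A|B) = H(A,B) − H(B).
Marginals: p(A) = (0.3900, 0.6100), p(B) = (0.1000, 0.3200, 0.5800).
H(A,B) = 1.8308 bits; H(B) = 1.3140 bits.
H(A|B) = 1.8308 − 1.3140 = 0.517 bits.

0.517 bits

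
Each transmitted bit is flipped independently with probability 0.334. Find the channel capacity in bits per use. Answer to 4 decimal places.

Binary symmetric channel: C = 1 − h₂(ε) where h₂ is the binary entropy function.
h₂(0.334) = −0.334·log₂0.334 − 0.666·log₂0.666 = 0.9190.
C = 1 − 0.9190 = 0.0810 bits per channel use.

0.0810 bits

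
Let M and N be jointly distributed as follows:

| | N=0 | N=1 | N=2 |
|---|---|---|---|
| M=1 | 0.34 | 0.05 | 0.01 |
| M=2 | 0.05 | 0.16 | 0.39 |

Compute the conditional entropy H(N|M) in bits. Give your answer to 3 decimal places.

1.010 bits

Marginals: p(M) = (0.4000, 0.6000), p(N) = (0.3900, 0.2100, 0.4000).
H(N|M) = Σ p(M) · H(N|M=·).
  M=1: p=0.4000, H(N|M=1) = 0.7073
  M=2: p=0.6000, H(N|M=2) = 1.2112
Weighted sum = 1.010 bits.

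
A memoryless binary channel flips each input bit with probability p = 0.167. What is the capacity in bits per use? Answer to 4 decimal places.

Binary symmetric channel: C = 1 − h₂(ε) where h₂ is the binary entropy function.
h₂(0.167) = −0.167·log₂0.167 − 0.833·log₂0.833 = 0.6508.
C = 1 − 0.6508 = 0.3492 bits per channel use.

0.3492 bits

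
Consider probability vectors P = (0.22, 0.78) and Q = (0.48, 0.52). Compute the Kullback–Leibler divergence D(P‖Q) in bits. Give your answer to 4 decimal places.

0.2087 bits

D(P‖Q) = Σ p·log₂(p/q).
  0.22·log₂(0.22/0.48) = -0.24762
  0.78·log₂(0.78/0.52) = 0.45627
D(P‖Q) = 0.2087 bits.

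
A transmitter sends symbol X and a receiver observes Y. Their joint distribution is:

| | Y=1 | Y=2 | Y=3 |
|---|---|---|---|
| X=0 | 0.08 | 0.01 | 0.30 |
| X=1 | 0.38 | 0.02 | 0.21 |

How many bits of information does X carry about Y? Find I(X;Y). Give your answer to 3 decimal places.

Marginals: p(X) = (0.3900, 0.6100), p(Y) = (0.4600, 0.0300, 0.5100).
I(X;Y) = H(X) + H(Y) − H(X,Y).
H(X) = 0.9648, H(Y) = 1.1625, H(X,Y) = 1.9952.
I(X;Y) = 0.9648 + 1.1625 − 1.9952 = 0.132 bits.

0.132 bits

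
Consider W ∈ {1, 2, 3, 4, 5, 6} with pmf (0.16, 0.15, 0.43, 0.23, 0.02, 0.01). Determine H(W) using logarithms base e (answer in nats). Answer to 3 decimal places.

1.403 nats

H(W) = −Σ p·ln p.
  −(0.16)·ln(0.16) = 0.2932
  −(0.15)·ln(0.15) = 0.2846
  −(0.43)·ln(0.43) = 0.3629
  −(0.23)·ln(0.23) = 0.3380
  −(0.02)·ln(0.02) = 0.0782
  −(0.01)·ln(0.01) = 0.0461
Sum: 0.2932 + 0.2846 + 0.3629 + 0.3380 + 0.0782 + 0.0461 = 1.403 nats.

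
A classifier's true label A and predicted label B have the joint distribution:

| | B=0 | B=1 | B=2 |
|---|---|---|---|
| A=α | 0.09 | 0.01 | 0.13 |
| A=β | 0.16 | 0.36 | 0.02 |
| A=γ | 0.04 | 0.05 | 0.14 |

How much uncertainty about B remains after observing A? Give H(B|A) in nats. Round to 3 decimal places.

0.812 nats

Chain rule: H(B|A) = H(A,B) − H(A).
Marginals: p(A) = (0.2300, 0.5400, 0.2300), p(B) = (0.2900, 0.4200, 0.2900).
H(A,B) = 1.8210 nats; H(A) = 1.0088 nats.
H(B|A) = 1.8210 − 1.0088 = 0.812 nats.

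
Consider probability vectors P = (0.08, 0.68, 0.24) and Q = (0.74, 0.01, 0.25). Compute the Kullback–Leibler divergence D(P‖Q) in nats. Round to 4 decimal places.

2.6815 nats

D(P‖Q) = Σ p·ln(p/q).
  0.08·ln(0.08/0.74) = -0.17797
  0.68·ln(0.68/0.01) = 2.86927
  0.24·ln(0.24/0.25) = -0.00980
D(P‖Q) = 2.6815 nats.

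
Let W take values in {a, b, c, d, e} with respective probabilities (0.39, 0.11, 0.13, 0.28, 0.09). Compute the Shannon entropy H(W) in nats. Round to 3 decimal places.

H(W) = −Σ p·ln p.
  −(0.39)·ln(0.39) = 0.3672
  −(0.11)·ln(0.11) = 0.2428
  −(0.13)·ln(0.13) = 0.2652
  −(0.28)·ln(0.28) = 0.3564
  −(0.09)·ln(0.09) = 0.2167
Sum: 0.3672 + 0.2428 + 0.2652 + 0.3564 + 0.2167 = 1.448 nats.

1.448 nats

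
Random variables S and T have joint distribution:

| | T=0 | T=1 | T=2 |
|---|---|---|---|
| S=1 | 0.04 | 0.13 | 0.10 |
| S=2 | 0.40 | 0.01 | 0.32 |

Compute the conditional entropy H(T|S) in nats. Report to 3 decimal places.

0.818 nats

Chain rule: H(T|S) = H(S,T) − H(S).
Marginals: p(S) = (0.2700, 0.7300), p(T) = (0.4400, 0.1400, 0.4200).
H(S,T) = 1.4014 nats; H(S) = 0.5833 nats.
H(T|S) = 1.4014 − 0.5833 = 0.818 nats.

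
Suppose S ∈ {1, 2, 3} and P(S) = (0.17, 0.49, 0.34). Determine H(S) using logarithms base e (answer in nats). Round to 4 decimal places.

1.0176 nats

H(S) = −Σ p·ln p.
  −(0.17)·ln(0.17) = 0.30123
  −(0.49)·ln(0.49) = 0.34954
  −(0.34)·ln(0.34) = 0.36680
Sum: 0.30123 + 0.34954 + 0.36680 = 1.0176 nats.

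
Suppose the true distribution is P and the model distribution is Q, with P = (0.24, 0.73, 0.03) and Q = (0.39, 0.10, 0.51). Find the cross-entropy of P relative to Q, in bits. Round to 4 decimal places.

H(P,Q) = −Σ p·log₂ q.
  −0.24·log₂(0.39) = 0.32603
  −0.73·log₂(0.10) = 2.42501
  −0.03·log₂(0.51) = 0.02914
H(P,Q) = 2.7802 bits.

2.7802 bits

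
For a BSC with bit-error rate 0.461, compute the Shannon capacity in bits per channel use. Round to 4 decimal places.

0.0044 bits

Binary symmetric channel: C = 1 − h₂(ε) where h₂ is the binary entropy function.
h₂(0.461) = −0.461·log₂0.461 − 0.539·log₂0.539 = 0.9956.
C = 1 − 0.9956 = 0.0044 bits per channel use.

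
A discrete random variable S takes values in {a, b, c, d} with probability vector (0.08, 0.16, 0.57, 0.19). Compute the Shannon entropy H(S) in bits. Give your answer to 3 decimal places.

1.632 bits

H(S) = −Σ p·log₂ p.
  −(0.08)·log₂(0.08) = 0.2915
  −(0.16)·log₂(0.16) = 0.4230
  −(0.57)·log₂(0.57) = 0.4623
  −(0.19)·log₂(0.19) = 0.4552
Sum: 0.2915 + 0.4230 + 0.4623 + 0.4552 = 1.632 bits.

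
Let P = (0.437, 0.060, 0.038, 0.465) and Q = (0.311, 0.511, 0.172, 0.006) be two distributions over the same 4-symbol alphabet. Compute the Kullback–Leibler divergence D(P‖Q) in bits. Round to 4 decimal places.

2.8646 bits

D(P‖Q) = Σ p·log₂(p/q).
  0.437·log₂(0.437/0.311) = 0.21444
  0.060·log₂(0.060/0.511) = -0.18542
  0.038·log₂(0.038/0.172) = -0.08278
  0.465·log₂(0.465/0.006) = 2.91840
D(P‖Q) = 2.8646 bits.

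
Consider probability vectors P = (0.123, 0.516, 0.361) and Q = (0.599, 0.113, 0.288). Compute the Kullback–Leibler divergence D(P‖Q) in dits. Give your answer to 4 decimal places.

0.2912 dits

D(P‖Q) = Σ p·log₁₀(p/q).
  0.123·log₁₀(0.123/0.599) = -0.08457
  0.516·log₁₀(0.516/0.113) = 0.34034
  0.361·log₁₀(0.361/0.288) = 0.03542
D(P‖Q) = 0.2912 dits.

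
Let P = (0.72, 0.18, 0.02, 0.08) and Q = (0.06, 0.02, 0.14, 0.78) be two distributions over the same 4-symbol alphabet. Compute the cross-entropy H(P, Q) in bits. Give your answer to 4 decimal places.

H(P,Q) = −Σ p·log₂ q.
  −0.72·log₂(0.06) = 2.92240
  −0.18·log₂(0.02) = 1.01589
  −0.02·log₂(0.14) = 0.05673
  −0.08·log₂(0.78) = 0.02868
H(P,Q) = 4.0237 bits.

4.0237 bits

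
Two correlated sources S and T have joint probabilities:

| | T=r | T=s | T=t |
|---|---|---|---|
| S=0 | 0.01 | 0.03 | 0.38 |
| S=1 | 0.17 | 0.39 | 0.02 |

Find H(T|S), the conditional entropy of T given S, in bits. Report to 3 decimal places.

Chain rule: H(T|S) = H(S,T) − H(S).
Marginals: p(S) = (0.4200, 0.5800), p(T) = (0.1800, 0.4200, 0.4000).
H(S,T) = 1.8259 bits; H(S) = 0.9815 bits.
H(T|S) = 1.8259 − 0.9815 = 0.844 bits.

0.844 bits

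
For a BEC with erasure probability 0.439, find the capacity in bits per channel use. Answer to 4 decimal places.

Binary erasure channel: capacity C = 1 − ε.
C = 1 − 0.439 = 0.5610 bits per channel use.

0.5610 bits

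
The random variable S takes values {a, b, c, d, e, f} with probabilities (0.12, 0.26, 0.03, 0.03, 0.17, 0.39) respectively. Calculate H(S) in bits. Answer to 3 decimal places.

H(S) = −Σ p·log₂ p.
  −(0.12)·log₂(0.12) = 0.3671
  −(0.26)·log₂(0.26) = 0.5053
  −(0.03)·log₂(0.03) = 0.1518
  −(0.03)·log₂(0.03) = 0.1518
  −(0.17)·log₂(0.17) = 0.4346
  −(0.39)·log₂(0.39) = 0.5298
Sum: 0.3671 + 0.5053 + 0.1518 + 0.1518 + 0.4346 + 0.5298 = 2.140 bits.

2.140 bits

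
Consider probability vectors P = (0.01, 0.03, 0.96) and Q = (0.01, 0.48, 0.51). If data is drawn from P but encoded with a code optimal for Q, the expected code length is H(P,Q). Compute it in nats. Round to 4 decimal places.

H(P,Q) = −Σ p·ln q.
  −0.01·ln(0.01) = 0.04605
  −0.03·ln(0.48) = 0.02202
  −0.96·ln(0.51) = 0.64641
H(P,Q) = 0.7145 nats.

0.7145 nats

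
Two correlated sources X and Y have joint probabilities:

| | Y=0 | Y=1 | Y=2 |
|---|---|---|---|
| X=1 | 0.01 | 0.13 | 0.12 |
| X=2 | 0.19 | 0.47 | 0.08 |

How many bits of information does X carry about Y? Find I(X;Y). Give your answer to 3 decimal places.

0.123 bits

Marginals: p(X) = (0.2600, 0.7400), p(Y) = (0.2000, 0.6000, 0.2000).
I(X;Y) = H(X) + H(Y) − H(X,Y).
H(X) = 0.8267, H(Y) = 1.3710, H(X,Y) = 2.0748.
I(X;Y) = 0.8267 + 1.3710 − 2.0748 = 0.123 bits.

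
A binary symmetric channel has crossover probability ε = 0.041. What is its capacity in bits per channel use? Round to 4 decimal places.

0.7531 bits

Binary symmetric channel: C = 1 − h₂(ε) where h₂ is the binary entropy function.
h₂(0.041) = −0.041·log₂0.041 − 0.959·log₂0.959 = 0.2469.
C = 1 − 0.2469 = 0.7531 bits per channel use.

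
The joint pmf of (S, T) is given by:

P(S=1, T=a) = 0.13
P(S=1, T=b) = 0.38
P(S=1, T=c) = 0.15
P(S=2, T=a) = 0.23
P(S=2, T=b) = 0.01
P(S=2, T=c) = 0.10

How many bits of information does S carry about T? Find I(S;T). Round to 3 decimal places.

0.275 bits

Marginals: p(S) = (0.6600, 0.3400), p(T) = (0.3600, 0.3900, 0.2500).
I(S;T) = H(S) + H(T) − H(S,T).
H(S) = 0.9248, H(T) = 1.5604, H(S,T) = 2.2099.
I(S;T) = 0.9248 + 1.5604 − 2.2099 = 0.275 bits.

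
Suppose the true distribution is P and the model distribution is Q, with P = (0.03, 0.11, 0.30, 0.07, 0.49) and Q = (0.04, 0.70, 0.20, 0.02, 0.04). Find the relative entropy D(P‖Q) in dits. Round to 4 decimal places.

0.5319 dits

D(P‖Q) = Σ p·log₁₀(p/q).
  0.03·log₁₀(0.03/0.04) = -0.00375
  0.11·log₁₀(0.11/0.70) = -0.08841
  0.30·log₁₀(0.30/0.20) = 0.05283
  0.07·log₁₀(0.07/0.02) = 0.03808
  0.49·log₁₀(0.49/0.04) = 0.53319
D(P‖Q) = 0.5319 dits.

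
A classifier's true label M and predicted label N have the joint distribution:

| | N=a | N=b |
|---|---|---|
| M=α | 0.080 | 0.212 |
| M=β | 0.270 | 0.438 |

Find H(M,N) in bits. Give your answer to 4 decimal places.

1.7976 bits

H(M,N) = −Σ p(x,y)·log₂ p(x,y) over all 4 cells.
  cell (α,a): −0.080·log₂0.080 = 0.29151
  cell (α,b): −0.212·log₂0.212 = 0.47443
  cell (β,a): −0.270·log₂0.270 = 0.51002
  cell (β,b): −0.438·log₂0.438 = 0.52166
Sum = 1.7976 bits.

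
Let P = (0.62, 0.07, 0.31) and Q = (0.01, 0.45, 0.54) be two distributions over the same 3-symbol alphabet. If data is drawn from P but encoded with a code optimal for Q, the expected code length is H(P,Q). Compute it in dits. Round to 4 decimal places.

H(P,Q) = −Σ p·log₁₀ q.
  −0.62·log₁₀(0.01) = 1.24000
  −0.07·log₁₀(0.45) = 0.02428
  −0.31·log₁₀(0.54) = 0.08296
H(P,Q) = 1.3472 dits.

1.3472 dits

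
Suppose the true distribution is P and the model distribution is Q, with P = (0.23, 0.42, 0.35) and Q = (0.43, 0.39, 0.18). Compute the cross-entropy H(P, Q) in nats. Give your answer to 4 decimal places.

H(P,Q) = −Σ p·ln q.
  −0.23·ln(0.43) = 0.19411
  −0.42·ln(0.39) = 0.39548
  −0.35·ln(0.18) = 0.60018
H(P,Q) = 1.1898 nats.

1.1898 nats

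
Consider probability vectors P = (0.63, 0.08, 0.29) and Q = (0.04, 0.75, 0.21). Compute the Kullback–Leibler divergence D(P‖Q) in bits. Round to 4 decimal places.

2.3824 bits

D(P‖Q) = Σ p·log₂(p/q).
  0.63·log₂(0.63/0.04) = 2.50569
  0.08·log₂(0.08/0.75) = -0.25831
  0.29·log₂(0.29/0.21) = 0.13504
D(P‖Q) = 2.3824 bits.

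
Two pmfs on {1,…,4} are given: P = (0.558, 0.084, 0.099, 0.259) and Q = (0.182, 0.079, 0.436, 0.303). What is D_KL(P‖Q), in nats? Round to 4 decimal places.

0.4429 nats

D(P‖Q) = Σ p·ln(p/q).
  0.558·ln(0.558/0.182) = 0.62516
  0.084·ln(0.084/0.079) = 0.00515
  0.099·ln(0.099/0.436) = -0.14677
  0.259·ln(0.259/0.303) = -0.04064
D(P‖Q) = 0.4429 nats.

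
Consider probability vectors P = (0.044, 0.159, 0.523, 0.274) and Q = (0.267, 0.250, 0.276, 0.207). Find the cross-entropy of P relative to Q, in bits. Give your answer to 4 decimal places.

1.9958 bits

H(P,Q) = −Σ p·log₂ q.
  −0.044·log₂(0.267) = 0.08382
  −0.159·log₂(0.250) = 0.31800
  −0.523·log₂(0.276) = 0.97135
  −0.274·log₂(0.207) = 0.62261
H(P,Q) = 1.9958 bits.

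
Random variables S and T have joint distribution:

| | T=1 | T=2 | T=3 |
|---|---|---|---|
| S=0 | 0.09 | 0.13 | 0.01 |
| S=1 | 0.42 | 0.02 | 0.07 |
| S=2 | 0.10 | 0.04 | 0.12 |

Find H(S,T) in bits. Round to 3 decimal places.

H(S,T) = −Σ p(x,y)·log₂ p(x,y) over all 9 cells.
  cell (0,1): −0.09·log₂0.09 = 0.3127
  cell (0,2): −0.13·log₂0.13 = 0.3826
  cell (0,3): −0.01·log₂0.01 = 0.0664
  cell (1,1): −0.42·log₂0.42 = 0.5256
  cell (1,2): −0.02·log₂0.02 = 0.1129
  cell (1,3): −0.07·log₂0.07 = 0.2686
  cell (2,1): −0.10·log₂0.10 = 0.3322
  cell (2,2): −0.04·log₂0.04 = 0.1858
  cell (2,3): −0.12·log₂0.12 = 0.3671
Sum = 2.554 bits.

2.554 bits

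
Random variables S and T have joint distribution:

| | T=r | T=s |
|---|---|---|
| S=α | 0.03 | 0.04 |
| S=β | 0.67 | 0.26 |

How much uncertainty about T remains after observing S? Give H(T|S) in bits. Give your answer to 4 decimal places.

Chain rule: H(T|S) = H(S,T) − H(S).
Marginals: p(S) = (0.0700, 0.9300), p(T) = (0.7000, 0.3000).
H(S,T) = 1.2299 bits; H(S) = 0.3659 bits.
H(T|S) = 1.2299 − 0.3659 = 0.8640 bits.

0.8640 bits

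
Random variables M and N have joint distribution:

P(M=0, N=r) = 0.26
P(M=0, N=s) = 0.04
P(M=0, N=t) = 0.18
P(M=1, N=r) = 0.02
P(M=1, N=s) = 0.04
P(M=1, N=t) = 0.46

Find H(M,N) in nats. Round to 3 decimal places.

1.352 nats

H(M,N) = −Σ p(x,y)·ln p(x,y) over all 6 cells.
  cell (0,r): −0.26·ln0.26 = 0.3502
  cell (0,s): −0.04·ln0.04 = 0.1288
  cell (0,t): −0.18·ln0.18 = 0.3087
  cell (1,r): −0.02·ln0.02 = 0.0782
  cell (1,s): −0.04·ln0.04 = 0.1288
  cell (1,t): −0.46·ln0.46 = 0.3572
Sum = 1.352 nats.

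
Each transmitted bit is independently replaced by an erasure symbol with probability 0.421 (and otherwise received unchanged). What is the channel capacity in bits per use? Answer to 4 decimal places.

0.5790 bits

Binary erasure channel: capacity C = 1 − ε.
C = 1 − 0.421 = 0.5790 bits per channel use.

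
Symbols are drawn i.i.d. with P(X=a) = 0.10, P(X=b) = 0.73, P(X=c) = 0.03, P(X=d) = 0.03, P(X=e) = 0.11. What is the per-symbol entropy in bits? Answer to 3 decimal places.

1.317 bits

H(X) = −Σ p·log₂ p.
  −(0.10)·log₂(0.10) = 0.3322
  −(0.73)·log₂(0.73) = 0.3314
  −(0.03)·log₂(0.03) = 0.1518
  −(0.03)·log₂(0.03) = 0.1518
  −(0.11)·log₂(0.11) = 0.3503
Sum: 0.3322 + 0.3314 + 0.1518 + 0.1518 + 0.3503 = 1.317 bits.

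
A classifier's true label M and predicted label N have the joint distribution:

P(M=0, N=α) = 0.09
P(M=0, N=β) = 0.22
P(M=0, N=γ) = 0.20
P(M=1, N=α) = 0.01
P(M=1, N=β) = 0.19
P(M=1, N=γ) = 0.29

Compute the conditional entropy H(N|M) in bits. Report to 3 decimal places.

Marginals: p(M) = (0.5100, 0.4900), p(N) = (0.1000, 0.4100, 0.4900).
H(N|M) = Σ p(M) · H(N|M=·).
  M=0: p=0.5100, H(N|M=0) = 1.4945
  M=1: p=0.4900, H(N|M=1) = 1.0924
Weighted sum = 1.297 bits.

1.297 bits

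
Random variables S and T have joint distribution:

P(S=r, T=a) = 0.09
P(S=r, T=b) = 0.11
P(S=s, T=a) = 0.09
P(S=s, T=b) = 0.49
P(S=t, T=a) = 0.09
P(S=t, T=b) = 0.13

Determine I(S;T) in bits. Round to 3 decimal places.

Marginals: p(S) = (0.2000, 0.5800, 0.2200), p(T) = (0.2700, 0.7300).
I(S;T) = Σ p(x,y)·log₂[p(x,y)/(p(x)p(y))].
  (r,a): 0.09·log₂(1.6667) = 0.0663
  (r,b): 0.11·log₂(0.7534) = -0.0449
  (s,a): 0.09·log₂(0.5747) = -0.0719
  (s,b): 0.49·log₂(1.1573) = 0.1033
  (t,a): 0.09·log₂(1.5152) = 0.0540
  (t,b): 0.13·log₂(0.8095) = -0.0396
Sum = 0.067 bits.

0.067 bits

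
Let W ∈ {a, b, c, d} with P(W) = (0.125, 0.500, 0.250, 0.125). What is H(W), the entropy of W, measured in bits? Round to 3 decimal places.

H(W) = −Σ p·log₂ p.
  −(0.125)·log₂(0.125) = 0.3750
  −(0.500)·log₂(0.500) = 0.5000
  −(0.250)·log₂(0.250) = 0.5000
  −(0.125)·log₂(0.125) = 0.3750
Sum: 0.3750 + 0.5000 + 0.5000 + 0.3750 = 1.750 bits.

1.750 bits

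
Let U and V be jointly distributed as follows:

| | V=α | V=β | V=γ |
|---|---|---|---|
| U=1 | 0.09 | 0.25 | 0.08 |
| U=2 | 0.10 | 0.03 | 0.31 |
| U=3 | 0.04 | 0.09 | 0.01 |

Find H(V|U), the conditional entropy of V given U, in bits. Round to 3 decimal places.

Chain rule: H(V|U) = H(U,V) − H(U).
Marginals: p(U) = (0.4200, 0.4400, 0.1400), p(V) = (0.2300, 0.3700, 0.4000).
H(U,V) = 2.6768 bits; H(U) = 1.4439 bits.
H(V|U) = 2.6768 − 1.4439 = 1.233 bits.

1.233 bits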